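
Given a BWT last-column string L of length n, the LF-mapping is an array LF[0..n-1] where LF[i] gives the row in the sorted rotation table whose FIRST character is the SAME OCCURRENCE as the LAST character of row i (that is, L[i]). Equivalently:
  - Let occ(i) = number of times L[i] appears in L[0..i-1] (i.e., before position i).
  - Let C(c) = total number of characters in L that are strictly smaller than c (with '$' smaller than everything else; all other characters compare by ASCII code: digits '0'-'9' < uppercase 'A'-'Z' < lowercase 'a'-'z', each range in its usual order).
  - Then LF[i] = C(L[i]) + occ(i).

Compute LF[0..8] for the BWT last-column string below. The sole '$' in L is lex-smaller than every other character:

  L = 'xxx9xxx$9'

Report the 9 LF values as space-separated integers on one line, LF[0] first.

Answer: 3 4 5 1 6 7 8 0 2

Derivation:
Char counts: '$':1, '9':2, 'x':6
C (first-col start): C('$')=0, C('9')=1, C('x')=3
L[0]='x': occ=0, LF[0]=C('x')+0=3+0=3
L[1]='x': occ=1, LF[1]=C('x')+1=3+1=4
L[2]='x': occ=2, LF[2]=C('x')+2=3+2=5
L[3]='9': occ=0, LF[3]=C('9')+0=1+0=1
L[4]='x': occ=3, LF[4]=C('x')+3=3+3=6
L[5]='x': occ=4, LF[5]=C('x')+4=3+4=7
L[6]='x': occ=5, LF[6]=C('x')+5=3+5=8
L[7]='$': occ=0, LF[7]=C('$')+0=0+0=0
L[8]='9': occ=1, LF[8]=C('9')+1=1+1=2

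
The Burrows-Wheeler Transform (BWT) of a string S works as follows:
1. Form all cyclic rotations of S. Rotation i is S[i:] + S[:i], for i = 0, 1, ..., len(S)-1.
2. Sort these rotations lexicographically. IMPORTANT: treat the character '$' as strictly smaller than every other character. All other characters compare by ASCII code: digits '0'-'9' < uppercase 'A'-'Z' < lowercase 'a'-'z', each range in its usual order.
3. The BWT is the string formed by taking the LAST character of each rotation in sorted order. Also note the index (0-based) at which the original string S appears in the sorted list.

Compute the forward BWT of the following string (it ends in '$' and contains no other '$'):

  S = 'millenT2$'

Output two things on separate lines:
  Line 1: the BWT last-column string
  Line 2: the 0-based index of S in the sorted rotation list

Answer: 2Tnlmli$e
7

Derivation:
All 9 rotations (rotation i = S[i:]+S[:i]):
  rot[0] = millenT2$
  rot[1] = illenT2$m
  rot[2] = llenT2$mi
  rot[3] = lenT2$mil
  rot[4] = enT2$mill
  rot[5] = nT2$mille
  rot[6] = T2$millen
  rot[7] = 2$millenT
  rot[8] = $millenT2
Sorted (with $ < everything):
  sorted[0] = $millenT2  (last char: '2')
  sorted[1] = 2$millenT  (last char: 'T')
  sorted[2] = T2$millen  (last char: 'n')
  sorted[3] = enT2$mill  (last char: 'l')
  sorted[4] = illenT2$m  (last char: 'm')
  sorted[5] = lenT2$mil  (last char: 'l')
  sorted[6] = llenT2$mi  (last char: 'i')
  sorted[7] = millenT2$  (last char: '$')
  sorted[8] = nT2$mille  (last char: 'e')
Last column: 2Tnlmli$e
Original string S is at sorted index 7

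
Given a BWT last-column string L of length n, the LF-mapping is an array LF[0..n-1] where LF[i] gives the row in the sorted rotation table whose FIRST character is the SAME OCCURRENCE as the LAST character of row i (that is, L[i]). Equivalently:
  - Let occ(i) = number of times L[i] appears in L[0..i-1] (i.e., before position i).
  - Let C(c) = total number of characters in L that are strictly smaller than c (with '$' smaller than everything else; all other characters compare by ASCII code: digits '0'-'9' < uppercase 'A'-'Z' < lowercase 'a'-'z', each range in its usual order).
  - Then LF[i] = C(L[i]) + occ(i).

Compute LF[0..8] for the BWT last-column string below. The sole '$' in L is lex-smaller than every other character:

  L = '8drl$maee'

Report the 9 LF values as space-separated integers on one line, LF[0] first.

Char counts: '$':1, '8':1, 'a':1, 'd':1, 'e':2, 'l':1, 'm':1, 'r':1
C (first-col start): C('$')=0, C('8')=1, C('a')=2, C('d')=3, C('e')=4, C('l')=6, C('m')=7, C('r')=8
L[0]='8': occ=0, LF[0]=C('8')+0=1+0=1
L[1]='d': occ=0, LF[1]=C('d')+0=3+0=3
L[2]='r': occ=0, LF[2]=C('r')+0=8+0=8
L[3]='l': occ=0, LF[3]=C('l')+0=6+0=6
L[4]='$': occ=0, LF[4]=C('$')+0=0+0=0
L[5]='m': occ=0, LF[5]=C('m')+0=7+0=7
L[6]='a': occ=0, LF[6]=C('a')+0=2+0=2
L[7]='e': occ=0, LF[7]=C('e')+0=4+0=4
L[8]='e': occ=1, LF[8]=C('e')+1=4+1=5

Answer: 1 3 8 6 0 7 2 4 5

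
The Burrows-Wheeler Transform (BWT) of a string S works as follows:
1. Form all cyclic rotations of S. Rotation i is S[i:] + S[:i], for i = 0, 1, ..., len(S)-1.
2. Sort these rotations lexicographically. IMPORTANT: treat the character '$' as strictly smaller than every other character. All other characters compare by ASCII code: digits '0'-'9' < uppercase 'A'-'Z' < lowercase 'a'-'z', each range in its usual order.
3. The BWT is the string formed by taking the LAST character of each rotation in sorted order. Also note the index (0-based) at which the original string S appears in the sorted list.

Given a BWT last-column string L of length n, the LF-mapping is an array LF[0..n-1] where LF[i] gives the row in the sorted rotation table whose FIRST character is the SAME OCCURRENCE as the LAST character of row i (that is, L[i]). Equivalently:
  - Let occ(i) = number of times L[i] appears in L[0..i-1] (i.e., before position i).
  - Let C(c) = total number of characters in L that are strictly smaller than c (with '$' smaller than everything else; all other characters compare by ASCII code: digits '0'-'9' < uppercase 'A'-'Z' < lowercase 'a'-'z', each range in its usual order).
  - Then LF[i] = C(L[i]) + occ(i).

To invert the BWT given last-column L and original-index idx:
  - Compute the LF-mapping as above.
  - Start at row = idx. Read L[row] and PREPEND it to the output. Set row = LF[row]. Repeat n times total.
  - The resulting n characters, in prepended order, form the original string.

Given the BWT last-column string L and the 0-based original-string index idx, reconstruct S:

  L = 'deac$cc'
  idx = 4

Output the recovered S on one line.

LF mapping: 5 6 1 2 0 3 4
Walk LF starting at row 4, prepending L[row]:
  step 1: row=4, L[4]='$', prepend. Next row=LF[4]=0
  step 2: row=0, L[0]='d', prepend. Next row=LF[0]=5
  step 3: row=5, L[5]='c', prepend. Next row=LF[5]=3
  step 4: row=3, L[3]='c', prepend. Next row=LF[3]=2
  step 5: row=2, L[2]='a', prepend. Next row=LF[2]=1
  step 6: row=1, L[1]='e', prepend. Next row=LF[1]=6
  step 7: row=6, L[6]='c', prepend. Next row=LF[6]=4
Reversed output: ceaccd$

Answer: ceaccd$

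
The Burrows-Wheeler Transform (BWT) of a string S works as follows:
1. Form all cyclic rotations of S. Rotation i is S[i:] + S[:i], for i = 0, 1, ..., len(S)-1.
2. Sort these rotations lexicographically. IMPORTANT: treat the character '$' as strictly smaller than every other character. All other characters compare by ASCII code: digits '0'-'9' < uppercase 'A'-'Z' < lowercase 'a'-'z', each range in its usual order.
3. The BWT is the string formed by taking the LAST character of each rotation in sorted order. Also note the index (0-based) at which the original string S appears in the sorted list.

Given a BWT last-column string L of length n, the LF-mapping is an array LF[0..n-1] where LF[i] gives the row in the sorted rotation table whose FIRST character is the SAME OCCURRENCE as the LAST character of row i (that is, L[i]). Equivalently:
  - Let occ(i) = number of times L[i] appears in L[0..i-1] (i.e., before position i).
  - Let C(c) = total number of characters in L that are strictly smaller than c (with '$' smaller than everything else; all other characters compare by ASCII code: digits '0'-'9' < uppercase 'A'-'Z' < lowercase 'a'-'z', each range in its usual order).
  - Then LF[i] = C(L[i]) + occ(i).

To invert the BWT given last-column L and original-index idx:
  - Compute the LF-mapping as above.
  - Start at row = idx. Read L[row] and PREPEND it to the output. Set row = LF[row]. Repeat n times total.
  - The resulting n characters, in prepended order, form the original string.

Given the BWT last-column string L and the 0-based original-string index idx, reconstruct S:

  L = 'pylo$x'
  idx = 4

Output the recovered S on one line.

Answer: xylop$

Derivation:
LF mapping: 3 5 1 2 0 4
Walk LF starting at row 4, prepending L[row]:
  step 1: row=4, L[4]='$', prepend. Next row=LF[4]=0
  step 2: row=0, L[0]='p', prepend. Next row=LF[0]=3
  step 3: row=3, L[3]='o', prepend. Next row=LF[3]=2
  step 4: row=2, L[2]='l', prepend. Next row=LF[2]=1
  step 5: row=1, L[1]='y', prepend. Next row=LF[1]=5
  step 6: row=5, L[5]='x', prepend. Next row=LF[5]=4
Reversed output: xylop$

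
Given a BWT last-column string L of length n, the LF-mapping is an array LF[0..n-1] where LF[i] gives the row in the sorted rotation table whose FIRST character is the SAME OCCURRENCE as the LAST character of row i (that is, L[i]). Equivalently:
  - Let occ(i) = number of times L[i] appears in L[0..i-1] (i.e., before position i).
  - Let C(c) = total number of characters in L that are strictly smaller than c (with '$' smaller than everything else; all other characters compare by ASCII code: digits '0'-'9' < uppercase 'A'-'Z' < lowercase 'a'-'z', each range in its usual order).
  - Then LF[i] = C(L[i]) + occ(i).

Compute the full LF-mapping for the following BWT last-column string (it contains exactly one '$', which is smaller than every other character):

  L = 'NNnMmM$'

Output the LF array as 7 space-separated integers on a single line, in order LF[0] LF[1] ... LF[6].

Answer: 3 4 6 1 5 2 0

Derivation:
Char counts: '$':1, 'M':2, 'N':2, 'm':1, 'n':1
C (first-col start): C('$')=0, C('M')=1, C('N')=3, C('m')=5, C('n')=6
L[0]='N': occ=0, LF[0]=C('N')+0=3+0=3
L[1]='N': occ=1, LF[1]=C('N')+1=3+1=4
L[2]='n': occ=0, LF[2]=C('n')+0=6+0=6
L[3]='M': occ=0, LF[3]=C('M')+0=1+0=1
L[4]='m': occ=0, LF[4]=C('m')+0=5+0=5
L[5]='M': occ=1, LF[5]=C('M')+1=1+1=2
L[6]='$': occ=0, LF[6]=C('$')+0=0+0=0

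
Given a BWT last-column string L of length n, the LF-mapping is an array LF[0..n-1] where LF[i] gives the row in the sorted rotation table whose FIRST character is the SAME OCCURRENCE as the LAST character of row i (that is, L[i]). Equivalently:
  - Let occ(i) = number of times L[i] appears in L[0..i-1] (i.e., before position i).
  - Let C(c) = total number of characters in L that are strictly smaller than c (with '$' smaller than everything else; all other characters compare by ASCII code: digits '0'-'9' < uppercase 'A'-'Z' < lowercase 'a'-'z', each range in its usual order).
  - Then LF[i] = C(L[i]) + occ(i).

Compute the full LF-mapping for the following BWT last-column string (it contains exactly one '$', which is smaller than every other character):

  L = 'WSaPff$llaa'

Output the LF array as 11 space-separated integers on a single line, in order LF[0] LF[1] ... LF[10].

Char counts: '$':1, 'P':1, 'S':1, 'W':1, 'a':3, 'f':2, 'l':2
C (first-col start): C('$')=0, C('P')=1, C('S')=2, C('W')=3, C('a')=4, C('f')=7, C('l')=9
L[0]='W': occ=0, LF[0]=C('W')+0=3+0=3
L[1]='S': occ=0, LF[1]=C('S')+0=2+0=2
L[2]='a': occ=0, LF[2]=C('a')+0=4+0=4
L[3]='P': occ=0, LF[3]=C('P')+0=1+0=1
L[4]='f': occ=0, LF[4]=C('f')+0=7+0=7
L[5]='f': occ=1, LF[5]=C('f')+1=7+1=8
L[6]='$': occ=0, LF[6]=C('$')+0=0+0=0
L[7]='l': occ=0, LF[7]=C('l')+0=9+0=9
L[8]='l': occ=1, LF[8]=C('l')+1=9+1=10
L[9]='a': occ=1, LF[9]=C('a')+1=4+1=5
L[10]='a': occ=2, LF[10]=C('a')+2=4+2=6

Answer: 3 2 4 1 7 8 0 9 10 5 6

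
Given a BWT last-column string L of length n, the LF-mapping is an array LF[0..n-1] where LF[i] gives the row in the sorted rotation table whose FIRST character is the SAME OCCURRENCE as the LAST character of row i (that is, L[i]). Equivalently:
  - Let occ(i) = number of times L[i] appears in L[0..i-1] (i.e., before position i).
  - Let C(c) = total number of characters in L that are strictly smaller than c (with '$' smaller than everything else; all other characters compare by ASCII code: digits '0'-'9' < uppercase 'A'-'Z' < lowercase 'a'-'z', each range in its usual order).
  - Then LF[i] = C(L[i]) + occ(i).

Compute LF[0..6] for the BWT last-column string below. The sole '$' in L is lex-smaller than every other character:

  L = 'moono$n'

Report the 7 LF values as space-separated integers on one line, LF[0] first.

Char counts: '$':1, 'm':1, 'n':2, 'o':3
C (first-col start): C('$')=0, C('m')=1, C('n')=2, C('o')=4
L[0]='m': occ=0, LF[0]=C('m')+0=1+0=1
L[1]='o': occ=0, LF[1]=C('o')+0=4+0=4
L[2]='o': occ=1, LF[2]=C('o')+1=4+1=5
L[3]='n': occ=0, LF[3]=C('n')+0=2+0=2
L[4]='o': occ=2, LF[4]=C('o')+2=4+2=6
L[5]='$': occ=0, LF[5]=C('$')+0=0+0=0
L[6]='n': occ=1, LF[6]=C('n')+1=2+1=3

Answer: 1 4 5 2 6 0 3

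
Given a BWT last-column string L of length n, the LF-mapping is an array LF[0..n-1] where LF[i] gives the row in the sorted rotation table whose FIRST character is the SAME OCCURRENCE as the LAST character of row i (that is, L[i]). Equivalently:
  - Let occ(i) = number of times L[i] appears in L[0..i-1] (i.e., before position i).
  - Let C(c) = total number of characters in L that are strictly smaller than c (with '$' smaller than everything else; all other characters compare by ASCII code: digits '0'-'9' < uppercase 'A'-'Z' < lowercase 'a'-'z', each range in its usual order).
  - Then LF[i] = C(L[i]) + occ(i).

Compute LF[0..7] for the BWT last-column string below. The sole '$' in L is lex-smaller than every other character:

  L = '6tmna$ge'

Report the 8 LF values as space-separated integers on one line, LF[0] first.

Char counts: '$':1, '6':1, 'a':1, 'e':1, 'g':1, 'm':1, 'n':1, 't':1
C (first-col start): C('$')=0, C('6')=1, C('a')=2, C('e')=3, C('g')=4, C('m')=5, C('n')=6, C('t')=7
L[0]='6': occ=0, LF[0]=C('6')+0=1+0=1
L[1]='t': occ=0, LF[1]=C('t')+0=7+0=7
L[2]='m': occ=0, LF[2]=C('m')+0=5+0=5
L[3]='n': occ=0, LF[3]=C('n')+0=6+0=6
L[4]='a': occ=0, LF[4]=C('a')+0=2+0=2
L[5]='$': occ=0, LF[5]=C('$')+0=0+0=0
L[6]='g': occ=0, LF[6]=C('g')+0=4+0=4
L[7]='e': occ=0, LF[7]=C('e')+0=3+0=3

Answer: 1 7 5 6 2 0 4 3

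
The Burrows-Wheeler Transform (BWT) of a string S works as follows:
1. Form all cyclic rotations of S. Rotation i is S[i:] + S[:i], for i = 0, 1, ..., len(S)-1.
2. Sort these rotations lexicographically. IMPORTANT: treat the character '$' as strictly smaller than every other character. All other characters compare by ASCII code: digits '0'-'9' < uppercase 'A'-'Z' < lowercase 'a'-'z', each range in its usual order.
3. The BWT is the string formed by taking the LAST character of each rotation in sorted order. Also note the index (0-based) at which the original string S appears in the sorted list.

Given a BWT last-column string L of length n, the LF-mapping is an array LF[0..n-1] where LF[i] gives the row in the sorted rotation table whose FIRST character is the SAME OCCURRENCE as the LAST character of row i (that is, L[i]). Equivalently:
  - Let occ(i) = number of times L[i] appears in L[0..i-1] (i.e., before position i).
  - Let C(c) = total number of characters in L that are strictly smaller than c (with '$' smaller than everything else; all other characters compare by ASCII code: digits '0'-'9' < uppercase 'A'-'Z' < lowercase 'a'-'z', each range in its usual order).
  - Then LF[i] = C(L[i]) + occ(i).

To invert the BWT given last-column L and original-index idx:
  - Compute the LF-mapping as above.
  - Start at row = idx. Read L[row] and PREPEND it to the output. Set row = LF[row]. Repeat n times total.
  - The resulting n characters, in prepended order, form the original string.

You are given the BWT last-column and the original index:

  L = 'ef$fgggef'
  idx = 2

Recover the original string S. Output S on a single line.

LF mapping: 1 3 0 4 6 7 8 2 5
Walk LF starting at row 2, prepending L[row]:
  step 1: row=2, L[2]='$', prepend. Next row=LF[2]=0
  step 2: row=0, L[0]='e', prepend. Next row=LF[0]=1
  step 3: row=1, L[1]='f', prepend. Next row=LF[1]=3
  step 4: row=3, L[3]='f', prepend. Next row=LF[3]=4
  step 5: row=4, L[4]='g', prepend. Next row=LF[4]=6
  step 6: row=6, L[6]='g', prepend. Next row=LF[6]=8
  step 7: row=8, L[8]='f', prepend. Next row=LF[8]=5
  step 8: row=5, L[5]='g', prepend. Next row=LF[5]=7
  step 9: row=7, L[7]='e', prepend. Next row=LF[7]=2
Reversed output: egfggffe$

Answer: egfggffe$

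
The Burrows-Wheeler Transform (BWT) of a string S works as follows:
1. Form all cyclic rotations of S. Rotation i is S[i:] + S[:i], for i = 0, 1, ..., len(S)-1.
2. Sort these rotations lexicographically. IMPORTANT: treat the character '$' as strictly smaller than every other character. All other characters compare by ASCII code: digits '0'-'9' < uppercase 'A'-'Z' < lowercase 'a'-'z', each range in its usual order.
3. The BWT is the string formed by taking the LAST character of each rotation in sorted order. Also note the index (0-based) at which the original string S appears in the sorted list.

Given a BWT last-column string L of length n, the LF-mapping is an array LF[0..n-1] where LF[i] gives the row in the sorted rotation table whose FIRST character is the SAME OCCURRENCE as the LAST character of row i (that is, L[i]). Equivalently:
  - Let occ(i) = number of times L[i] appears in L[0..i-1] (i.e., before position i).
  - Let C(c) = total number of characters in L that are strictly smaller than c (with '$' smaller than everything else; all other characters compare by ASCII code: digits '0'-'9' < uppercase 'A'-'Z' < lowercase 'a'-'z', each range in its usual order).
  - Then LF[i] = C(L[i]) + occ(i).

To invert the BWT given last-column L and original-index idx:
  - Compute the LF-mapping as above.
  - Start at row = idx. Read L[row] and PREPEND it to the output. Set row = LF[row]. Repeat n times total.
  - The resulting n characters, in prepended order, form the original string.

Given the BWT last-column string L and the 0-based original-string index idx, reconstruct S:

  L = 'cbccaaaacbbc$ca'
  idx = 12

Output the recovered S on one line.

Answer: cbcaacccabaabc$

Derivation:
LF mapping: 9 6 10 11 1 2 3 4 12 7 8 13 0 14 5
Walk LF starting at row 12, prepending L[row]:
  step 1: row=12, L[12]='$', prepend. Next row=LF[12]=0
  step 2: row=0, L[0]='c', prepend. Next row=LF[0]=9
  step 3: row=9, L[9]='b', prepend. Next row=LF[9]=7
  step 4: row=7, L[7]='a', prepend. Next row=LF[7]=4
  step 5: row=4, L[4]='a', prepend. Next row=LF[4]=1
  step 6: row=1, L[1]='b', prepend. Next row=LF[1]=6
  step 7: row=6, L[6]='a', prepend. Next row=LF[6]=3
  step 8: row=3, L[3]='c', prepend. Next row=LF[3]=11
  step 9: row=11, L[11]='c', prepend. Next row=LF[11]=13
  step 10: row=13, L[13]='c', prepend. Next row=LF[13]=14
  step 11: row=14, L[14]='a', prepend. Next row=LF[14]=5
  step 12: row=5, L[5]='a', prepend. Next row=LF[5]=2
  step 13: row=2, L[2]='c', prepend. Next row=LF[2]=10
  step 14: row=10, L[10]='b', prepend. Next row=LF[10]=8
  step 15: row=8, L[8]='c', prepend. Next row=LF[8]=12
Reversed output: cbcaacccabaabc$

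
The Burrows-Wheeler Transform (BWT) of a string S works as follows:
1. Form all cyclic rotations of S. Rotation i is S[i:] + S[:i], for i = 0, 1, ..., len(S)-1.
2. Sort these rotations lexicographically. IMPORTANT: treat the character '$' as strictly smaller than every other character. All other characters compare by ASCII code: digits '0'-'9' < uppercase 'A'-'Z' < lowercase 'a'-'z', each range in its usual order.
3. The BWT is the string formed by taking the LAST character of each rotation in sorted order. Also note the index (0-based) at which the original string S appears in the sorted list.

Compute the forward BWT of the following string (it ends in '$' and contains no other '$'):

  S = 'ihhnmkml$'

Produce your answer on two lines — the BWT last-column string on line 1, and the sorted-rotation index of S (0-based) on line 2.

Answer: lih$mmnkh
3

Derivation:
All 9 rotations (rotation i = S[i:]+S[:i]):
  rot[0] = ihhnmkml$
  rot[1] = hhnmkml$i
  rot[2] = hnmkml$ih
  rot[3] = nmkml$ihh
  rot[4] = mkml$ihhn
  rot[5] = kml$ihhnm
  rot[6] = ml$ihhnmk
  rot[7] = l$ihhnmkm
  rot[8] = $ihhnmkml
Sorted (with $ < everything):
  sorted[0] = $ihhnmkml  (last char: 'l')
  sorted[1] = hhnmkml$i  (last char: 'i')
  sorted[2] = hnmkml$ih  (last char: 'h')
  sorted[3] = ihhnmkml$  (last char: '$')
  sorted[4] = kml$ihhnm  (last char: 'm')
  sorted[5] = l$ihhnmkm  (last char: 'm')
  sorted[6] = mkml$ihhn  (last char: 'n')
  sorted[7] = ml$ihhnmk  (last char: 'k')
  sorted[8] = nmkml$ihh  (last char: 'h')
Last column: lih$mmnkh
Original string S is at sorted index 3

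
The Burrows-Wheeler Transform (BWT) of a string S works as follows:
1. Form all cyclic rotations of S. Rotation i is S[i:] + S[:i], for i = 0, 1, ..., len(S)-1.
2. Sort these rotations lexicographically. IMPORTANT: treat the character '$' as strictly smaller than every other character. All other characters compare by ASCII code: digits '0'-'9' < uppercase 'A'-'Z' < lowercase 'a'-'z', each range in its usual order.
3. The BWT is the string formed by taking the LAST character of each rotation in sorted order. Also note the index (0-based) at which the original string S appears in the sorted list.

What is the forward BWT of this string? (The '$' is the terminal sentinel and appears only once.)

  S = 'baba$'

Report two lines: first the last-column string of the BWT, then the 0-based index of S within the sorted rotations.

All 5 rotations (rotation i = S[i:]+S[:i]):
  rot[0] = baba$
  rot[1] = aba$b
  rot[2] = ba$ba
  rot[3] = a$bab
  rot[4] = $baba
Sorted (with $ < everything):
  sorted[0] = $baba  (last char: 'a')
  sorted[1] = a$bab  (last char: 'b')
  sorted[2] = aba$b  (last char: 'b')
  sorted[3] = ba$ba  (last char: 'a')
  sorted[4] = baba$  (last char: '$')
Last column: abba$
Original string S is at sorted index 4

Answer: abba$
4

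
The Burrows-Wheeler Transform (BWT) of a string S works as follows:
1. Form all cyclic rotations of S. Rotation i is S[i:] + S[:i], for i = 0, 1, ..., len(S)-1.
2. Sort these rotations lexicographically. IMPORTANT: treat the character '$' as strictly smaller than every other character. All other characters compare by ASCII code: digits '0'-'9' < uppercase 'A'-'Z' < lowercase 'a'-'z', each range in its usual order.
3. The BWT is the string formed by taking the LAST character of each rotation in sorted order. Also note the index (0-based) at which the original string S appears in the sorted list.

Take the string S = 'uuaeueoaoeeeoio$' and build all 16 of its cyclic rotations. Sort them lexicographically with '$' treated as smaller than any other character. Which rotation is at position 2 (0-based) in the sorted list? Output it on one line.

All 16 rotations (rotation i = S[i:]+S[:i]):
  rot[0] = uuaeueoaoeeeoio$
  rot[1] = uaeueoaoeeeoio$u
  rot[2] = aeueoaoeeeoio$uu
  rot[3] = eueoaoeeeoio$uua
  rot[4] = ueoaoeeeoio$uuae
  rot[5] = eoaoeeeoio$uuaeu
  rot[6] = oaoeeeoio$uuaeue
  rot[7] = aoeeeoio$uuaeueo
  rot[8] = oeeeoio$uuaeueoa
  rot[9] = eeeoio$uuaeueoao
  rot[10] = eeoio$uuaeueoaoe
  rot[11] = eoio$uuaeueoaoee
  rot[12] = oio$uuaeueoaoeee
  rot[13] = io$uuaeueoaoeeeo
  rot[14] = o$uuaeueoaoeeeoi
  rot[15] = $uuaeueoaoeeeoio
Sorted (with $ < everything):
  sorted[0] = $uuaeueoaoeeeoio
  sorted[1] = aeueoaoeeeoio$uu
  sorted[2] = aoeeeoio$uuaeueo
  sorted[3] = eeeoio$uuaeueoao
  sorted[4] = eeoio$uuaeueoaoe
  sorted[5] = eoaoeeeoio$uuaeu
  sorted[6] = eoio$uuaeueoaoee
  sorted[7] = eueoaoeeeoio$uua
  sorted[8] = io$uuaeueoaoeeeo
  sorted[9] = o$uuaeueoaoeeeoi
  sorted[10] = oaoeeeoio$uuaeue
  sorted[11] = oeeeoio$uuaeueoa
  sorted[12] = oio$uuaeueoaoeee
  sorted[13] = uaeueoaoeeeoio$u
  sorted[14] = ueoaoeeeoio$uuae
  sorted[15] = uuaeueoaoeeeoio$
sorted[2] = aoeeeoio$uuaeueo

Answer: aoeeeoio$uuaeueo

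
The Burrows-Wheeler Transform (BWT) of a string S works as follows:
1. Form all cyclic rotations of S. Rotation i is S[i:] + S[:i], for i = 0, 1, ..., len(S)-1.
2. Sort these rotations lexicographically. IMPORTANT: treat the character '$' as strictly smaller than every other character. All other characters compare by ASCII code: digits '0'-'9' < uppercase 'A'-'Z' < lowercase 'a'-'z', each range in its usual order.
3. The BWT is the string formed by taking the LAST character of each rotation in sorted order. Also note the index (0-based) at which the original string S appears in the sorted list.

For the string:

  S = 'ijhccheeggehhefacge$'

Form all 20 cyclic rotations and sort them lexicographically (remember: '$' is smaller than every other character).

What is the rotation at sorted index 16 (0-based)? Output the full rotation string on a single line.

All 20 rotations (rotation i = S[i:]+S[:i]):
  rot[0] = ijhccheeggehhefacge$
  rot[1] = jhccheeggehhefacge$i
  rot[2] = hccheeggehhefacge$ij
  rot[3] = ccheeggehhefacge$ijh
  rot[4] = cheeggehhefacge$ijhc
  rot[5] = heeggehhefacge$ijhcc
  rot[6] = eeggehhefacge$ijhcch
  rot[7] = eggehhefacge$ijhcche
  rot[8] = ggehhefacge$ijhcchee
  rot[9] = gehhefacge$ijhccheeg
  rot[10] = ehhefacge$ijhccheegg
  rot[11] = hhefacge$ijhccheegge
  rot[12] = hefacge$ijhccheeggeh
  rot[13] = efacge$ijhccheeggehh
  rot[14] = facge$ijhccheeggehhe
  rot[15] = acge$ijhccheeggehhef
  rot[16] = cge$ijhccheeggehhefa
  rot[17] = ge$ijhccheeggehhefac
  rot[18] = e$ijhccheeggehhefacg
  rot[19] = $ijhccheeggehhefacge
Sorted (with $ < everything):
  sorted[0] = $ijhccheeggehhefacge
  sorted[1] = acge$ijhccheeggehhef
  sorted[2] = ccheeggehhefacge$ijh
  sorted[3] = cge$ijhccheeggehhefa
  sorted[4] = cheeggehhefacge$ijhc
  sorted[5] = e$ijhccheeggehhefacg
  sorted[6] = eeggehhefacge$ijhcch
  sorted[7] = efacge$ijhccheeggehh
  sorted[8] = eggehhefacge$ijhcche
  sorted[9] = ehhefacge$ijhccheegg
  sorted[10] = facge$ijhccheeggehhe
  sorted[11] = ge$ijhccheeggehhefac
  sorted[12] = gehhefacge$ijhccheeg
  sorted[13] = ggehhefacge$ijhcchee
  sorted[14] = hccheeggehhefacge$ij
  sorted[15] = heeggehhefacge$ijhcc
  sorted[16] = hefacge$ijhccheeggeh
  sorted[17] = hhefacge$ijhccheegge
  sorted[18] = ijhccheeggehhefacge$
  sorted[19] = jhccheeggehhefacge$i
sorted[16] = hefacge$ijhccheeggeh

Answer: hefacge$ijhccheeggeh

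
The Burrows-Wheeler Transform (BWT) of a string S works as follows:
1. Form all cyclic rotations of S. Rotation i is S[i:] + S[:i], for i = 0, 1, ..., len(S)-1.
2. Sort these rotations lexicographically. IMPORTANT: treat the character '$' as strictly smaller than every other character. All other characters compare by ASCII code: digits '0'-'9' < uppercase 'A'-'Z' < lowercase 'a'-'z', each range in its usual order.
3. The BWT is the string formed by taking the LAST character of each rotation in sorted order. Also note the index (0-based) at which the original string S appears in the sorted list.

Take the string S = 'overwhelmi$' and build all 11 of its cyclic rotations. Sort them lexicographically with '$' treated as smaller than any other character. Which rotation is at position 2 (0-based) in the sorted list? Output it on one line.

All 11 rotations (rotation i = S[i:]+S[:i]):
  rot[0] = overwhelmi$
  rot[1] = verwhelmi$o
  rot[2] = erwhelmi$ov
  rot[3] = rwhelmi$ove
  rot[4] = whelmi$over
  rot[5] = helmi$overw
  rot[6] = elmi$overwh
  rot[7] = lmi$overwhe
  rot[8] = mi$overwhel
  rot[9] = i$overwhelm
  rot[10] = $overwhelmi
Sorted (with $ < everything):
  sorted[0] = $overwhelmi
  sorted[1] = elmi$overwh
  sorted[2] = erwhelmi$ov
  sorted[3] = helmi$overw
  sorted[4] = i$overwhelm
  sorted[5] = lmi$overwhe
  sorted[6] = mi$overwhel
  sorted[7] = overwhelmi$
  sorted[8] = rwhelmi$ove
  sorted[9] = verwhelmi$o
  sorted[10] = whelmi$over
sorted[2] = erwhelmi$ov

Answer: erwhelmi$ov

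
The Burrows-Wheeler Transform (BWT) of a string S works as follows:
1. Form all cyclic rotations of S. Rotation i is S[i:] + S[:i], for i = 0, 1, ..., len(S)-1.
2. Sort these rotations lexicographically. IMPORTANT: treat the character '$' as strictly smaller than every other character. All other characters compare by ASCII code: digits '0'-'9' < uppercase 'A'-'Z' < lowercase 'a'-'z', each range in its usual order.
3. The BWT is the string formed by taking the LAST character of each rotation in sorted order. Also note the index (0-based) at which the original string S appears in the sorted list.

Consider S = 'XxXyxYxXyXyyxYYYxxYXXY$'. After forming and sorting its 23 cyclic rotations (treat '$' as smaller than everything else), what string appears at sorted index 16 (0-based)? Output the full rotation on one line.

Answer: xYYYxxYXXY$XxXyxYxXyXyy

Derivation:
All 23 rotations (rotation i = S[i:]+S[:i]):
  rot[0] = XxXyxYxXyXyyxYYYxxYXXY$
  rot[1] = xXyxYxXyXyyxYYYxxYXXY$X
  rot[2] = XyxYxXyXyyxYYYxxYXXY$Xx
  rot[3] = yxYxXyXyyxYYYxxYXXY$XxX
  rot[4] = xYxXyXyyxYYYxxYXXY$XxXy
  rot[5] = YxXyXyyxYYYxxYXXY$XxXyx
  rot[6] = xXyXyyxYYYxxYXXY$XxXyxY
  rot[7] = XyXyyxYYYxxYXXY$XxXyxYx
  rot[8] = yXyyxYYYxxYXXY$XxXyxYxX
  rot[9] = XyyxYYYxxYXXY$XxXyxYxXy
  rot[10] = yyxYYYxxYXXY$XxXyxYxXyX
  rot[11] = yxYYYxxYXXY$XxXyxYxXyXy
  rot[12] = xYYYxxYXXY$XxXyxYxXyXyy
  rot[13] = YYYxxYXXY$XxXyxYxXyXyyx
  rot[14] = YYxxYXXY$XxXyxYxXyXyyxY
  rot[15] = YxxYXXY$XxXyxYxXyXyyxYY
  rot[16] = xxYXXY$XxXyxYxXyXyyxYYY
  rot[17] = xYXXY$XxXyxYxXyXyyxYYYx
  rot[18] = YXXY$XxXyxYxXyXyyxYYYxx
  rot[19] = XXY$XxXyxYxXyXyyxYYYxxY
  rot[20] = XY$XxXyxYxXyXyyxYYYxxYX
  rot[21] = Y$XxXyxYxXyXyyxYYYxxYXX
  rot[22] = $XxXyxYxXyXyyxYYYxxYXXY
Sorted (with $ < everything):
  sorted[0] = $XxXyxYxXyXyyxYYYxxYXXY
  sorted[1] = XXY$XxXyxYxXyXyyxYYYxxY
  sorted[2] = XY$XxXyxYxXyXyyxYYYxxYX
  sorted[3] = XxXyxYxXyXyyxYYYxxYXXY$
  sorted[4] = XyXyyxYYYxxYXXY$XxXyxYx
  sorted[5] = XyxYxXyXyyxYYYxxYXXY$Xx
  sorted[6] = XyyxYYYxxYXXY$XxXyxYxXy
  sorted[7] = Y$XxXyxYxXyXyyxYYYxxYXX
  sorted[8] = YXXY$XxXyxYxXyXyyxYYYxx
  sorted[9] = YYYxxYXXY$XxXyxYxXyXyyx
  sorted[10] = YYxxYXXY$XxXyxYxXyXyyxY
  sorted[11] = YxXyXyyxYYYxxYXXY$XxXyx
  sorted[12] = YxxYXXY$XxXyxYxXyXyyxYY
  sorted[13] = xXyXyyxYYYxxYXXY$XxXyxY
  sorted[14] = xXyxYxXyXyyxYYYxxYXXY$X
  sorted[15] = xYXXY$XxXyxYxXyXyyxYYYx
  sorted[16] = xYYYxxYXXY$XxXyxYxXyXyy
  sorted[17] = xYxXyXyyxYYYxxYXXY$XxXy
  sorted[18] = xxYXXY$XxXyxYxXyXyyxYYY
  sorted[19] = yXyyxYYYxxYXXY$XxXyxYxX
  sorted[20] = yxYYYxxYXXY$XxXyxYxXyXy
  sorted[21] = yxYxXyXyyxYYYxxYXXY$XxX
  sorted[22] = yyxYYYxxYXXY$XxXyxYxXyX
sorted[16] = xYYYxxYXXY$XxXyxYxXyXyy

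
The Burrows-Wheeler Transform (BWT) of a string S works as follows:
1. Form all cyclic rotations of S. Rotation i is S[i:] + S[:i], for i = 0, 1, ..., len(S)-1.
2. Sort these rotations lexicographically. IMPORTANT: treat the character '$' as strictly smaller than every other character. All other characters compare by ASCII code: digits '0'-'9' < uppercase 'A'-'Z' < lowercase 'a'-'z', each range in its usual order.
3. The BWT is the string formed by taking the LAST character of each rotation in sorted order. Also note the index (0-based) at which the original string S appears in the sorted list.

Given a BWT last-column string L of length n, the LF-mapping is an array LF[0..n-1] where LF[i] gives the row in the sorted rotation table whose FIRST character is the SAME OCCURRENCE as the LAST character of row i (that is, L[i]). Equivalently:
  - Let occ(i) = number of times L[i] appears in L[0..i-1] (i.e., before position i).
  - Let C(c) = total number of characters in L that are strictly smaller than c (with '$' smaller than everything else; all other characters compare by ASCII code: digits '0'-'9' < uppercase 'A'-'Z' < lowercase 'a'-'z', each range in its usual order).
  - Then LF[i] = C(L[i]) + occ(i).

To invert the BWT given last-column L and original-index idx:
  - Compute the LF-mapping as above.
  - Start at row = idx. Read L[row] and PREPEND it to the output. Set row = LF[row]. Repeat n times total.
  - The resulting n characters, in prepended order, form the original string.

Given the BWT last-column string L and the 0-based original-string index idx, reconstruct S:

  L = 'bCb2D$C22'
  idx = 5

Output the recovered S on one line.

Answer: CDC22b2b$

Derivation:
LF mapping: 7 4 8 1 6 0 5 2 3
Walk LF starting at row 5, prepending L[row]:
  step 1: row=5, L[5]='$', prepend. Next row=LF[5]=0
  step 2: row=0, L[0]='b', prepend. Next row=LF[0]=7
  step 3: row=7, L[7]='2', prepend. Next row=LF[7]=2
  step 4: row=2, L[2]='b', prepend. Next row=LF[2]=8
  step 5: row=8, L[8]='2', prepend. Next row=LF[8]=3
  step 6: row=3, L[3]='2', prepend. Next row=LF[3]=1
  step 7: row=1, L[1]='C', prepend. Next row=LF[1]=4
  step 8: row=4, L[4]='D', prepend. Next row=LF[4]=6
  step 9: row=6, L[6]='C', prepend. Next row=LF[6]=5
Reversed output: CDC22b2b$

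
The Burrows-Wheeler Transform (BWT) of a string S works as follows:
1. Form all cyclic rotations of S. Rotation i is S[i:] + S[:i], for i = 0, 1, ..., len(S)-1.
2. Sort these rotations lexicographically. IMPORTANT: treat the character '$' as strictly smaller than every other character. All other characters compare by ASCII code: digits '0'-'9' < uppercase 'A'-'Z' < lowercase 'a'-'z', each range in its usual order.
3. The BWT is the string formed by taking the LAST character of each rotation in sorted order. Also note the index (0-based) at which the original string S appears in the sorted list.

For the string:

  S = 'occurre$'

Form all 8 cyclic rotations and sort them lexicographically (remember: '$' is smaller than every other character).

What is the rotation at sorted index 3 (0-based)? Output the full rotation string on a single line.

Answer: e$occurr

Derivation:
All 8 rotations (rotation i = S[i:]+S[:i]):
  rot[0] = occurre$
  rot[1] = ccurre$o
  rot[2] = curre$oc
  rot[3] = urre$occ
  rot[4] = rre$occu
  rot[5] = re$occur
  rot[6] = e$occurr
  rot[7] = $occurre
Sorted (with $ < everything):
  sorted[0] = $occurre
  sorted[1] = ccurre$o
  sorted[2] = curre$oc
  sorted[3] = e$occurr
  sorted[4] = occurre$
  sorted[5] = re$occur
  sorted[6] = rre$occu
  sorted[7] = urre$occ
sorted[3] = e$occurr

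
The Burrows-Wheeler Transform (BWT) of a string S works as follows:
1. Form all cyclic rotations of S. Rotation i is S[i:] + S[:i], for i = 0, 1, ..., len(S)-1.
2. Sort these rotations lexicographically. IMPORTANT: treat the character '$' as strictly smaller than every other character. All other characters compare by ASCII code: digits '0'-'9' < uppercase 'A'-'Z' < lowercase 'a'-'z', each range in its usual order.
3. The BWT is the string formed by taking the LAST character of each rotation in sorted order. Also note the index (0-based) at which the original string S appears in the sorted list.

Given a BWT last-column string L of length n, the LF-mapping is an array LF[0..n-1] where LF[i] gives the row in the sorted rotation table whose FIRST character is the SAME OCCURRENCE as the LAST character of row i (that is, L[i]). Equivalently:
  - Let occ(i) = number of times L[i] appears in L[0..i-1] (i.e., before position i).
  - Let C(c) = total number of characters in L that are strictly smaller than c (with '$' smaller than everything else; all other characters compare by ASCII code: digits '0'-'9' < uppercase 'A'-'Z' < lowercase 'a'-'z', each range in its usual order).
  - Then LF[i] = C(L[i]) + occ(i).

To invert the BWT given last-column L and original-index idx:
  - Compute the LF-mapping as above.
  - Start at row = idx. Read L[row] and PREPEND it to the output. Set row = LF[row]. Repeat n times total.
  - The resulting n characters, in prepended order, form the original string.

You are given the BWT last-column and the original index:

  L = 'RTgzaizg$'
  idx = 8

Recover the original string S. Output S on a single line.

LF mapping: 1 2 4 7 3 6 8 5 0
Walk LF starting at row 8, prepending L[row]:
  step 1: row=8, L[8]='$', prepend. Next row=LF[8]=0
  step 2: row=0, L[0]='R', prepend. Next row=LF[0]=1
  step 3: row=1, L[1]='T', prepend. Next row=LF[1]=2
  step 4: row=2, L[2]='g', prepend. Next row=LF[2]=4
  step 5: row=4, L[4]='a', prepend. Next row=LF[4]=3
  step 6: row=3, L[3]='z', prepend. Next row=LF[3]=7
  step 7: row=7, L[7]='g', prepend. Next row=LF[7]=5
  step 8: row=5, L[5]='i', prepend. Next row=LF[5]=6
  step 9: row=6, L[6]='z', prepend. Next row=LF[6]=8
Reversed output: zigzagTR$

Answer: zigzagTR$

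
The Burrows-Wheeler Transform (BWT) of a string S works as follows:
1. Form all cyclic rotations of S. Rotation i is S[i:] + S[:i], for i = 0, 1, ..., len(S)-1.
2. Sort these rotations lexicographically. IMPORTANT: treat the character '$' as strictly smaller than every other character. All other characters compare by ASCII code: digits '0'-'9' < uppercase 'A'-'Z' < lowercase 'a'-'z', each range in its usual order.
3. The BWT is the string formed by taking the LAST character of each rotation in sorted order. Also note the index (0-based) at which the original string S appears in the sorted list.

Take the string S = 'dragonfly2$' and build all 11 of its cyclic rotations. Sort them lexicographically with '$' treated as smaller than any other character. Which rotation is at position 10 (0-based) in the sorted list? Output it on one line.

Answer: y2$dragonfl

Derivation:
All 11 rotations (rotation i = S[i:]+S[:i]):
  rot[0] = dragonfly2$
  rot[1] = ragonfly2$d
  rot[2] = agonfly2$dr
  rot[3] = gonfly2$dra
  rot[4] = onfly2$drag
  rot[5] = nfly2$drago
  rot[6] = fly2$dragon
  rot[7] = ly2$dragonf
  rot[8] = y2$dragonfl
  rot[9] = 2$dragonfly
  rot[10] = $dragonfly2
Sorted (with $ < everything):
  sorted[0] = $dragonfly2
  sorted[1] = 2$dragonfly
  sorted[2] = agonfly2$dr
  sorted[3] = dragonfly2$
  sorted[4] = fly2$dragon
  sorted[5] = gonfly2$dra
  sorted[6] = ly2$dragonf
  sorted[7] = nfly2$drago
  sorted[8] = onfly2$drag
  sorted[9] = ragonfly2$d
  sorted[10] = y2$dragonfl
sorted[10] = y2$dragonfl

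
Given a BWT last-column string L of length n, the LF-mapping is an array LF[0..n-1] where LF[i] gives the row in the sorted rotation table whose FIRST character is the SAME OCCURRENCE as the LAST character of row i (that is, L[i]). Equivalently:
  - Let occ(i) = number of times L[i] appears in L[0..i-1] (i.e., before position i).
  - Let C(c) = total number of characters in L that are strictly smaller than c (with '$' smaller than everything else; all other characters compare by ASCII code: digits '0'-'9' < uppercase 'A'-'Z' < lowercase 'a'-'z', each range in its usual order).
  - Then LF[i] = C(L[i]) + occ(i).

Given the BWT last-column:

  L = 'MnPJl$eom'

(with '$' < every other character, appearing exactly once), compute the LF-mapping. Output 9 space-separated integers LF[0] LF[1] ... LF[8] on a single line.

Char counts: '$':1, 'J':1, 'M':1, 'P':1, 'e':1, 'l':1, 'm':1, 'n':1, 'o':1
C (first-col start): C('$')=0, C('J')=1, C('M')=2, C('P')=3, C('e')=4, C('l')=5, C('m')=6, C('n')=7, C('o')=8
L[0]='M': occ=0, LF[0]=C('M')+0=2+0=2
L[1]='n': occ=0, LF[1]=C('n')+0=7+0=7
L[2]='P': occ=0, LF[2]=C('P')+0=3+0=3
L[3]='J': occ=0, LF[3]=C('J')+0=1+0=1
L[4]='l': occ=0, LF[4]=C('l')+0=5+0=5
L[5]='$': occ=0, LF[5]=C('$')+0=0+0=0
L[6]='e': occ=0, LF[6]=C('e')+0=4+0=4
L[7]='o': occ=0, LF[7]=C('o')+0=8+0=8
L[8]='m': occ=0, LF[8]=C('m')+0=6+0=6

Answer: 2 7 3 1 5 0 4 8 6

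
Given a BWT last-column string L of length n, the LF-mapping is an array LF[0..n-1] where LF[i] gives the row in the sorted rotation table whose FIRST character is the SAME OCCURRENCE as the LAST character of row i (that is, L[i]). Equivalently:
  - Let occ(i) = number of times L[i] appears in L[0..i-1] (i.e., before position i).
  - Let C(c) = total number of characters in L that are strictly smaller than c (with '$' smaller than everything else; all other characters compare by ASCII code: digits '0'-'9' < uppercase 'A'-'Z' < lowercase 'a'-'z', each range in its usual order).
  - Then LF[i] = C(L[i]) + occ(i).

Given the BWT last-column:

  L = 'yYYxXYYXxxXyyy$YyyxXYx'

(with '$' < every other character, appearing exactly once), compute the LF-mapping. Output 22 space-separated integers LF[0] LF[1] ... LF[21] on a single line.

Char counts: '$':1, 'X':4, 'Y':6, 'x':5, 'y':6
C (first-col start): C('$')=0, C('X')=1, C('Y')=5, C('x')=11, C('y')=16
L[0]='y': occ=0, LF[0]=C('y')+0=16+0=16
L[1]='Y': occ=0, LF[1]=C('Y')+0=5+0=5
L[2]='Y': occ=1, LF[2]=C('Y')+1=5+1=6
L[3]='x': occ=0, LF[3]=C('x')+0=11+0=11
L[4]='X': occ=0, LF[4]=C('X')+0=1+0=1
L[5]='Y': occ=2, LF[5]=C('Y')+2=5+2=7
L[6]='Y': occ=3, LF[6]=C('Y')+3=5+3=8
L[7]='X': occ=1, LF[7]=C('X')+1=1+1=2
L[8]='x': occ=1, LF[8]=C('x')+1=11+1=12
L[9]='x': occ=2, LF[9]=C('x')+2=11+2=13
L[10]='X': occ=2, LF[10]=C('X')+2=1+2=3
L[11]='y': occ=1, LF[11]=C('y')+1=16+1=17
L[12]='y': occ=2, LF[12]=C('y')+2=16+2=18
L[13]='y': occ=3, LF[13]=C('y')+3=16+3=19
L[14]='$': occ=0, LF[14]=C('$')+0=0+0=0
L[15]='Y': occ=4, LF[15]=C('Y')+4=5+4=9
L[16]='y': occ=4, LF[16]=C('y')+4=16+4=20
L[17]='y': occ=5, LF[17]=C('y')+5=16+5=21
L[18]='x': occ=3, LF[18]=C('x')+3=11+3=14
L[19]='X': occ=3, LF[19]=C('X')+3=1+3=4
L[20]='Y': occ=5, LF[20]=C('Y')+5=5+5=10
L[21]='x': occ=4, LF[21]=C('x')+4=11+4=15

Answer: 16 5 6 11 1 7 8 2 12 13 3 17 18 19 0 9 20 21 14 4 10 15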